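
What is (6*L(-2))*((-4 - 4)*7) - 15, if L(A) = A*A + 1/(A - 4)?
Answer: -1303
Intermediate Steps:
L(A) = A² + 1/(-4 + A)
(6*L(-2))*((-4 - 4)*7) - 15 = (6*((1 + (-2)³ - 4*(-2)²)/(-4 - 2)))*((-4 - 4)*7) - 15 = (6*((1 - 8 - 4*4)/(-6)))*(-8*7) - 15 = (6*(-(1 - 8 - 16)/6))*(-56) - 15 = (6*(-⅙*(-23)))*(-56) - 15 = (6*(23/6))*(-56) - 15 = 23*(-56) - 15 = -1288 - 15 = -1303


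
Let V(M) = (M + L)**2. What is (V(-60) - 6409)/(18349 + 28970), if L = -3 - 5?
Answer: -595/15773 ≈ -0.037723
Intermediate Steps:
L = -8
V(M) = (-8 + M)**2 (V(M) = (M - 8)**2 = (-8 + M)**2)
(V(-60) - 6409)/(18349 + 28970) = ((-8 - 60)**2 - 6409)/(18349 + 28970) = ((-68)**2 - 6409)/47319 = (4624 - 6409)*(1/47319) = -1785*1/47319 = -595/15773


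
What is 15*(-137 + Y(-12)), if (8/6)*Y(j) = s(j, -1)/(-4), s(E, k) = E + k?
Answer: -32295/16 ≈ -2018.4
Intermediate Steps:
Y(j) = 3/16 - 3*j/16 (Y(j) = 3*((j - 1)/(-4))/4 = 3*((-1 + j)*(-¼))/4 = 3*(¼ - j/4)/4 = 3/16 - 3*j/16)
15*(-137 + Y(-12)) = 15*(-137 + (3/16 - 3/16*(-12))) = 15*(-137 + (3/16 + 9/4)) = 15*(-137 + 39/16) = 15*(-2153/16) = -32295/16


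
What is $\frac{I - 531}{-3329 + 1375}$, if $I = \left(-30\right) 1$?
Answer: $\frac{561}{1954} \approx 0.2871$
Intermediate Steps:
$I = -30$
$\frac{I - 531}{-3329 + 1375} = \frac{-30 - 531}{-3329 + 1375} = - \frac{561}{-1954} = \left(-561\right) \left(- \frac{1}{1954}\right) = \frac{561}{1954}$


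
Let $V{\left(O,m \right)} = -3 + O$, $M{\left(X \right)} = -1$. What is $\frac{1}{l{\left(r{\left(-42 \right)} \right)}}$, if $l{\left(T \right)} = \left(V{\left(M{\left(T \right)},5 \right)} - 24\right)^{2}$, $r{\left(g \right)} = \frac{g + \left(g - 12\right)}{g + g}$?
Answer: $\frac{1}{784} \approx 0.0012755$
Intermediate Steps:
$r{\left(g \right)} = \frac{-12 + 2 g}{2 g}$ ($r{\left(g \right)} = \frac{g + \left(g - 12\right)}{2 g} = \left(g + \left(-12 + g\right)\right) \frac{1}{2 g} = \left(-12 + 2 g\right) \frac{1}{2 g} = \frac{-12 + 2 g}{2 g}$)
$l{\left(T \right)} = 784$ ($l{\left(T \right)} = \left(\left(-3 - 1\right) - 24\right)^{2} = \left(-4 - 24\right)^{2} = \left(-28\right)^{2} = 784$)
$\frac{1}{l{\left(r{\left(-42 \right)} \right)}} = \frac{1}{784}$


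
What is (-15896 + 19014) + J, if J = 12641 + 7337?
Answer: 23096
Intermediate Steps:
J = 19978
(-15896 + 19014) + J = (-15896 + 19014) + 19978 = 3118 + 19978 = 23096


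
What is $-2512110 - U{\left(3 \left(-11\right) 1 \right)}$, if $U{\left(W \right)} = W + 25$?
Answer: $-2512102$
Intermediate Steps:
$U{\left(W \right)} = 25 + W$
$-2512110 - U{\left(3 \left(-11\right) 1 \right)} = -2512110 - \left(25 + 3 \left(-11\right) 1\right) = -2512110 - \left(25 - 33\right) = -2512110 - -8 = -2512110 + 8 = -2512102$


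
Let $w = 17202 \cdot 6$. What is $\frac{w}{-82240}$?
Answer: $- \frac{25803}{20560} \approx -1.255$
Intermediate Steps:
$w = 103212$
$\frac{w}{-82240} = \frac{103212}{-82240} = 103212 \left(- \frac{1}{82240}\right) = - \frac{25803}{20560}$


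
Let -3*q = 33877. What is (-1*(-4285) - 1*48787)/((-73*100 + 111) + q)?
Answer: 66753/27722 ≈ 2.4079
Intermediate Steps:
q = -33877/3 (q = -⅓*33877 = -33877/3 ≈ -11292.)
(-1*(-4285) - 1*48787)/((-73*100 + 111) + q) = (-1*(-4285) - 1*48787)/((-73*100 + 111) - 33877/3) = (4285 - 48787)/((-7300 + 111) - 33877/3) = -44502/(-7189 - 33877/3) = -44502/(-55444/3) = -44502*(-3/55444) = 66753/27722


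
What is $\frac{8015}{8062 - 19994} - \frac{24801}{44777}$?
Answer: $- \frac{654813187}{534279164} \approx -1.2256$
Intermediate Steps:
$\frac{8015}{8062 - 19994} - \frac{24801}{44777} = \frac{8015}{-11932} - \frac{24801}{44777} = 8015 \left(- \frac{1}{11932}\right) - \frac{24801}{44777} = - \frac{8015}{11932} - \frac{24801}{44777} = - \frac{654813187}{534279164}$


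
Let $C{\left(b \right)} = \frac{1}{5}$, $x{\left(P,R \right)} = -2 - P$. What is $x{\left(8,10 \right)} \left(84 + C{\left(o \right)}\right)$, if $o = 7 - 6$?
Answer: $-842$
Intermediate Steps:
$o = 1$ ($o = 7 - 6 = 1$)
$C{\left(b \right)} = \frac{1}{5}$
$x{\left(8,10 \right)} \left(84 + C{\left(o \right)}\right) = \left(-2 - 8\right) \left(84 + \frac{1}{5}\right) = \left(-2 - 8\right) \frac{421}{5} = \left(-10\right) \frac{421}{5} = -842$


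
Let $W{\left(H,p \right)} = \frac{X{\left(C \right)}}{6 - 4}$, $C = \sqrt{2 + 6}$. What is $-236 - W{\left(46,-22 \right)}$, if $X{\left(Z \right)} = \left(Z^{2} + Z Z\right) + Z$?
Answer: $-244 - \sqrt{2} \approx -245.41$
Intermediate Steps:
$C = 2 \sqrt{2}$ ($C = \sqrt{8} = 2 \sqrt{2} \approx 2.8284$)
$X{\left(Z \right)} = Z + 2 Z^{2}$ ($X{\left(Z \right)} = \left(Z^{2} + Z^{2}\right) + Z = 2 Z^{2} + Z = Z + 2 Z^{2}$)
$W{\left(H,p \right)} = \sqrt{2} \left(1 + 4 \sqrt{2}\right)$ ($W{\left(H,p \right)} = \frac{2 \sqrt{2} \left(1 + 2 \cdot 2 \sqrt{2}\right)}{6 - 4} = \frac{2 \sqrt{2} \left(1 + 4 \sqrt{2}\right)}{6 - 4} = \frac{2 \sqrt{2} \left(1 + 4 \sqrt{2}\right)}{2} = 2 \sqrt{2} \left(1 + 4 \sqrt{2}\right) \frac{1}{2} = \sqrt{2} \left(1 + 4 \sqrt{2}\right)$)
$-236 - W{\left(46,-22 \right)} = -236 - \left(8 + \sqrt{2}\right) = -244 - \sqrt{2}$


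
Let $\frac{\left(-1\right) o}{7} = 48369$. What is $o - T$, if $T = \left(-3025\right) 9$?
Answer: $-311358$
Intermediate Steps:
$o = -338583$ ($o = \left(-7\right) 48369 = -338583$)
$T = -27225$
$o - T = -338583 - -27225 = -338583 + 27225 = -311358$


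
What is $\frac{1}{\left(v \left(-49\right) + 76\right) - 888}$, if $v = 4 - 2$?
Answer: $- \frac{1}{910} \approx -0.0010989$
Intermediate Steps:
$v = 2$
$\frac{1}{\left(v \left(-49\right) + 76\right) - 888} = \frac{1}{\left(2 \left(-49\right) + 76\right) - 888} = \frac{1}{\left(-98 + 76\right) - 888} = \frac{1}{-22 - 888} = \frac{1}{-910} = - \frac{1}{910}$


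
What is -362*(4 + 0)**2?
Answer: -5792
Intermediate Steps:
-362*(4 + 0)**2 = -362*4**2 = -362*16 = -5792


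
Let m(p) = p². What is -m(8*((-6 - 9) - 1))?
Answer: -16384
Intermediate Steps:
-m(8*((-6 - 9) - 1)) = -(8*((-6 - 9) - 1))² = -(8*(-15 - 1))² = -(8*(-16))² = -1*(-128)² = -1*16384 = -16384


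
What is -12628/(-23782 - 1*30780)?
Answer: 6314/27281 ≈ 0.23144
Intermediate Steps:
-12628/(-23782 - 1*30780) = -12628/(-23782 - 30780) = -12628/(-54562) = -12628*(-1/54562) = 6314/27281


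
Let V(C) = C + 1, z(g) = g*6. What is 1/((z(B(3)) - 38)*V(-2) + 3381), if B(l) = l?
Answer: 1/3401 ≈ 0.00029403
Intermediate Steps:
z(g) = 6*g
V(C) = 1 + C
1/((z(B(3)) - 38)*V(-2) + 3381) = 1/((6*3 - 38)*(1 - 2) + 3381) = 1/((18 - 38)*(-1) + 3381) = 1/(-20*(-1) + 3381) = 1/(20 + 3381) = 1/3401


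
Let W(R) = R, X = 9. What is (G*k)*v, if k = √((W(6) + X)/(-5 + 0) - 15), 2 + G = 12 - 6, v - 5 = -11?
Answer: -72*I*√2 ≈ -101.82*I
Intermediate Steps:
v = -6 (v = 5 - 11 = -6)
G = 4 (G = -2 + (12 - 6) = -2 + 6 = 4)
k = 3*I*√2 (k = √((6 + 9)/(-5 + 0) - 15) = √(15/(-5) - 15) = √(15*(-⅕) - 15) = √(-3 - 15) = √(-18) = 3*I*√2 ≈ 4.2426*I)
(G*k)*v = (4*(3*I*√2))*(-6) = (12*I*√2)*(-6) = -72*I*√2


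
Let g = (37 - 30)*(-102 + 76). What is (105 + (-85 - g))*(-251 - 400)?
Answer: -131502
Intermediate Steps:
g = -182 (g = 7*(-26) = -182)
(105 + (-85 - g))*(-251 - 400) = (105 + (-85 - 1*(-182)))*(-251 - 400) = (105 + (-85 + 182))*(-651) = (105 + 97)*(-651) = 202*(-651) = -131502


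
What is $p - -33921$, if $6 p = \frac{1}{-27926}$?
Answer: $\frac{5683667075}{167556} \approx 33921.0$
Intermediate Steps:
$p = - \frac{1}{167556}$ ($p = \frac{1}{6 \left(-27926\right)} = \frac{1}{6} \left(- \frac{1}{27926}\right) = - \frac{1}{167556} \approx -5.9682 \cdot 10^{-6}$)
$p - -33921 = - \frac{1}{167556} - -33921 = - \frac{1}{167556} + 33921 = \frac{5683667075}{167556}$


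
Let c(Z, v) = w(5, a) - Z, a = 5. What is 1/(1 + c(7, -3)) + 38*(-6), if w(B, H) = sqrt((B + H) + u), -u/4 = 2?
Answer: -3879/17 - sqrt(2)/34 ≈ -228.22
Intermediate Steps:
u = -8 (u = -4*2 = -8)
w(B, H) = sqrt(-8 + B + H) (w(B, H) = sqrt((B + H) - 8) = sqrt(-8 + B + H))
c(Z, v) = sqrt(2) - Z (c(Z, v) = sqrt(-8 + 5 + 5) - Z = sqrt(2) - Z)
1/(1 + c(7, -3)) + 38*(-6) = 1/(1 + (sqrt(2) - 1*7)) + 38*(-6) = 1/(1 + (sqrt(2) - 7)) - 228 = 1/(1 + (-7 + sqrt(2))) - 228 = 1/(-6 + sqrt(2)) - 228 = -228 + 1/(-6 + sqrt(2))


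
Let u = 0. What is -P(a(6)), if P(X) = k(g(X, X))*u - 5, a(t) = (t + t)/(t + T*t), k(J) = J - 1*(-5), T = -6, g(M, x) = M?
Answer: 5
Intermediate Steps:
k(J) = 5 + J (k(J) = J + 5 = 5 + J)
a(t) = -2/5 (a(t) = (t + t)/(t - 6*t) = (2*t)/((-5*t)) = (2*t)*(-1/(5*t)) = -2/5)
P(X) = -5 (P(X) = (5 + X)*0 - 5 = 0 - 5 = -5)
-P(a(6)) = -1*(-5) = 5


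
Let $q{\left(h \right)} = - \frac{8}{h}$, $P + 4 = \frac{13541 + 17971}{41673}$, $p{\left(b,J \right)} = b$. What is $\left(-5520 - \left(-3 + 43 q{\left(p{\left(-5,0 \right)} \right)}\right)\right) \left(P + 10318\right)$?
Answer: $- \frac{4001730742262}{69455} \approx -5.7616 \cdot 10^{7}$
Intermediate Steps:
$P = - \frac{45060}{13891}$ ($P = -4 + \frac{13541 + 17971}{41673} = -4 + 31512 \cdot \frac{1}{41673} = -4 + \frac{10504}{13891} = - \frac{45060}{13891} \approx -3.2438$)
$\left(-5520 - \left(-3 + 43 q{\left(p{\left(-5,0 \right)} \right)}\right)\right) \left(P + 10318\right) = \left(-5520 + \left(- 43 \left(- \frac{8}{-5}\right) + 3\right)\right) \left(- \frac{45060}{13891} + 10318\right) = \left(-5520 + \left(- 43 \left(\left(-8\right) \left(- \frac{1}{5}\right)\right) + 3\right)\right) \frac{143282278}{13891} = \left(-5520 + \left(\left(-43\right) \frac{8}{5} + 3\right)\right) \frac{143282278}{13891} = \left(-5520 + \left(- \frac{344}{5} + 3\right)\right) \frac{143282278}{13891} = \left(-5520 - \frac{329}{5}\right) \frac{143282278}{13891} = \left(- \frac{27929}{5}\right) \frac{143282278}{13891} = - \frac{4001730742262}{69455}$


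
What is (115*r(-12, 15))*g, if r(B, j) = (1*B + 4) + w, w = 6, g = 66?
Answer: -15180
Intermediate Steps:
r(B, j) = 10 + B (r(B, j) = (1*B + 4) + 6 = (B + 4) + 6 = (4 + B) + 6 = 10 + B)
(115*r(-12, 15))*g = (115*(10 - 12))*66 = (115*(-2))*66 = -230*66 = -15180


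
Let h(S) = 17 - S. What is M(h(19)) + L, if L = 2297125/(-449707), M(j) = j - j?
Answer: -2297125/449707 ≈ -5.1080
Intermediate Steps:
M(j) = 0
L = -2297125/449707 (L = 2297125*(-1/449707) = -2297125/449707 ≈ -5.1080)
M(h(19)) + L = 0 - 2297125/449707 = -2297125/449707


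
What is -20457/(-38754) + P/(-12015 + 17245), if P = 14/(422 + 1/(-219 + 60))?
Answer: 398822315393/755524968430 ≈ 0.52787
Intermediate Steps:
P = 2226/67097 (P = 14/(422 + 1/(-159)) = 14/(422 - 1/159) = 14/(67097/159) = (159/67097)*14 = 2226/67097 ≈ 0.033176)
-20457/(-38754) + P/(-12015 + 17245) = -20457/(-38754) + 2226/(67097*(-12015 + 17245)) = -20457*(-1/38754) + (2226/67097)/5230 = 2273/4306 + (2226/67097)*(1/5230) = 2273/4306 + 1113/175458655 = 398822315393/755524968430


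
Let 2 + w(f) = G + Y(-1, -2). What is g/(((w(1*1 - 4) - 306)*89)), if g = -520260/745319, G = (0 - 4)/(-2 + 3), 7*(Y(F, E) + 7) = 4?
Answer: 1213940/49285709513 ≈ 2.4631e-5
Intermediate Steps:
Y(F, E) = -45/7 (Y(F, E) = -7 + (1/7)*4 = -7 + 4/7 = -45/7)
G = -4 (G = -4/1 = -4*1 = -4)
w(f) = -87/7 (w(f) = -2 + (-4 - 45/7) = -2 - 73/7 = -87/7)
g = -520260/745319 (g = -520260*1/745319 = -520260/745319 ≈ -0.69804)
g/(((w(1*1 - 4) - 306)*89)) = -520260*1/(89*(-87/7 - 306))/745319 = -520260/(745319*((-2229/7*89))) = -520260/(745319*(-198381/7)) = -520260/745319*(-7/198381) = 1213940/49285709513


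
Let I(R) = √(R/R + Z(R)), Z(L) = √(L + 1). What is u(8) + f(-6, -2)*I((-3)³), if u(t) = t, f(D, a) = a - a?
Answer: 8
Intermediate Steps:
f(D, a) = 0
Z(L) = √(1 + L)
I(R) = √(1 + √(1 + R)) (I(R) = √(R/R + √(1 + R)) = √(1 + √(1 + R)))
u(8) + f(-6, -2)*I((-3)³) = 8 + 0*√(1 + √(1 + (-3)³)) = 8 + 0*√(1 + √(1 - 27)) = 8 + 0*√(1 + √(-26)) = 8 + 0*√(1 + I*√26) = 8 + 0 = 8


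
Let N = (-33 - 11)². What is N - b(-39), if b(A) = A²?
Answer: 415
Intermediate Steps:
N = 1936 (N = (-44)² = 1936)
N - b(-39) = 1936 - 1*(-39)² = 1936 - 1*1521 = 1936 - 1521 = 415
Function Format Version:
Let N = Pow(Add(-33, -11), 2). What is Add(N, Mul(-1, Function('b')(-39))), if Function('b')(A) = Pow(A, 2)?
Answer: 415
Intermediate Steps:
N = 1936 (N = Pow(-44, 2) = 1936)
Add(N, Mul(-1, Function('b')(-39))) = Add(1936, Mul(-1, Pow(-39, 2))) = Add(1936, Mul(-1, 1521)) = Add(1936, -1521) = 415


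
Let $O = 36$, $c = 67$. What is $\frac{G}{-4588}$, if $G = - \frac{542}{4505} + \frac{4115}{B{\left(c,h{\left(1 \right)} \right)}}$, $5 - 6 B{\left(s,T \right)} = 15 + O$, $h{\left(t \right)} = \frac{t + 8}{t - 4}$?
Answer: $\frac{55626691}{475385620} \approx 0.11701$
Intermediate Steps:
$h{\left(t \right)} = \frac{8 + t}{-4 + t}$
$B{\left(s,T \right)} = - \frac{23}{3}$ ($B{\left(s,T \right)} = \frac{5}{6} - \frac{15 + 36}{6} = \frac{5}{6} - \frac{17}{2} = - \frac{23}{3}$)
$G = - \frac{55626691}{103615}$ ($G = - \frac{542}{4505} + \frac{4115}{- \frac{23}{3}} = \left(-542\right) \frac{1}{4505} + 4115 \left(- \frac{3}{23}\right) = - \frac{542}{4505} - \frac{12345}{23} = - \frac{55626691}{103615} \approx -536.86$)
$\frac{G}{-4588} = - \frac{55626691}{103615 \left(-4588\right)} = \left(- \frac{55626691}{103615}\right) \left(- \frac{1}{4588}\right) = \frac{55626691}{475385620}$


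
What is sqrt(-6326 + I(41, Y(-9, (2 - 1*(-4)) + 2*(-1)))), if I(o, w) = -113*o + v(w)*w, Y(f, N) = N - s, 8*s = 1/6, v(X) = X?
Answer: I*sqrt(25213055)/48 ≈ 104.61*I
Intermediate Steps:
s = 1/48 (s = (1/8)/6 = (1/8)*(1/6) = 1/48 ≈ 0.020833)
Y(f, N) = -1/48 + N (Y(f, N) = N - 1*1/48 = N - 1/48 = -1/48 + N)
I(o, w) = w**2 - 113*o (I(o, w) = -113*o + w*w = -113*o + w**2 = w**2 - 113*o)
sqrt(-6326 + I(41, Y(-9, (2 - 1*(-4)) + 2*(-1)))) = sqrt(-6326 + ((-1/48 + ((2 - 1*(-4)) + 2*(-1)))**2 - 113*41)) = sqrt(-6326 + ((-1/48 + ((2 + 4) - 2))**2 - 4633)) = sqrt(-6326 + ((-1/48 + (6 - 2))**2 - 4633)) = sqrt(-6326 + ((-1/48 + 4)**2 - 4633)) = sqrt(-6326 + ((191/48)**2 - 4633)) = sqrt(-6326 + (36481/2304 - 4633)) = sqrt(-6326 - 10637951/2304) = sqrt(-25213055/2304) = I*sqrt(25213055)/48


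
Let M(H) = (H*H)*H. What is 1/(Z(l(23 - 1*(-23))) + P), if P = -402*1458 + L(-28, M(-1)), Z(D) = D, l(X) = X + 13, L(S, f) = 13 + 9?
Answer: -1/586035 ≈ -1.7064e-6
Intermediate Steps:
M(H) = H³ (M(H) = H²*H = H³)
L(S, f) = 22
l(X) = 13 + X
P = -586094 (P = -402*1458 + 22 = -586116 + 22 = -586094)
1/(Z(l(23 - 1*(-23))) + P) = 1/((13 + (23 - 1*(-23))) - 586094) = 1/((13 + (23 + 23)) - 586094) = 1/((13 + 46) - 586094) = 1/(59 - 586094) = 1/(-586035) = -1/586035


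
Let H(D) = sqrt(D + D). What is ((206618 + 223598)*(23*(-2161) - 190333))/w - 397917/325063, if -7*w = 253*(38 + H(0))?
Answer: 117489353878187589/1562577841 ≈ 7.5190e+7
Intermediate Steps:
H(D) = sqrt(2)*sqrt(D) (H(D) = sqrt(2*D) = sqrt(2)*sqrt(D))
w = -9614/7 (w = -253*(38 + sqrt(2)*sqrt(0))/7 = -253*(38 + sqrt(2)*0)/7 = -253*(38 + 0)/7 = -253*38/7 = -1/7*9614 = -9614/7 ≈ -1373.4)
((206618 + 223598)*(23*(-2161) - 190333))/w - 397917/325063 = ((206618 + 223598)*(23*(-2161) - 190333))/(-9614/7) - 397917/325063 = (430216*(-49703 - 190333))*(-7/9614) - 397917*1/325063 = (430216*(-240036))*(-7/9614) - 397917/325063 = -103267327776*(-7/9614) - 397917/325063 = 361435647216/4807 - 397917/325063 = 117489353878187589/1562577841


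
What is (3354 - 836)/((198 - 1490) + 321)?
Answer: -2518/971 ≈ -2.5932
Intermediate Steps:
(3354 - 836)/((198 - 1490) + 321) = 2518/(-1292 + 321) = 2518/(-971) = 2518*(-1/971) = -2518/971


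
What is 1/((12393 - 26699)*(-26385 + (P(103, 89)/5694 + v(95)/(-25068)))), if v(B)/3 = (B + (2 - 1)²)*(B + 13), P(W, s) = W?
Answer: 5947383/2245025877659423 ≈ 2.6491e-9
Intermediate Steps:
v(B) = 3*(1 + B)*(13 + B) (v(B) = 3*((B + (2 - 1)²)*(B + 13)) = 3*((B + 1²)*(13 + B)) = 3*((B + 1)*(13 + B)) = 3*((1 + B)*(13 + B)) = 3*(1 + B)*(13 + B))
1/((12393 - 26699)*(-26385 + (P(103, 89)/5694 + v(95)/(-25068)))) = 1/((12393 - 26699)*(-26385 + (103/5694 + (39 + 3*95² + 42*95)/(-25068)))) = 1/(-14306*(-26385 + (103*(1/5694) + (39 + 3*9025 + 3990)*(-1/25068)))) = 1/(-14306*(-26385 + (103/5694 + (39 + 27075 + 3990)*(-1/25068)))) = 1/(-14306*(-26385 + (103/5694 + 31104*(-1/25068)))) = 1/(-14306*(-26385 + (103/5694 - 2592/2089))) = 1/(-14306*(-26385 - 14543681/11894766)) = 1/(-14306*(-313857944591/11894766)) = 1/(2245025877659423/5947383) = 5947383/2245025877659423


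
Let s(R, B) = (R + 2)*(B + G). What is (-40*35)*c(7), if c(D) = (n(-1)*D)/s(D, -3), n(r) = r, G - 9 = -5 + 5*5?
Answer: 4900/117 ≈ 41.880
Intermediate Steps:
G = 29 (G = 9 + (-5 + 5*5) = 9 + (-5 + 25) = 9 + 20 = 29)
s(R, B) = (2 + R)*(29 + B) (s(R, B) = (R + 2)*(B + 29) = (2 + R)*(29 + B))
c(D) = -D/(52 + 26*D) (c(D) = (-D)/(58 + 2*(-3) + 29*D - 3*D) = (-D)/(58 - 6 + 29*D - 3*D) = (-D)/(52 + 26*D) = -D/(52 + 26*D))
(-40*35)*c(7) = (-40*35)*(-1*7/(52 + 26*7)) = -(-1400)*7/(52 + 182) = -(-1400)*7/234 = -1400*(-7/234) = 4900/117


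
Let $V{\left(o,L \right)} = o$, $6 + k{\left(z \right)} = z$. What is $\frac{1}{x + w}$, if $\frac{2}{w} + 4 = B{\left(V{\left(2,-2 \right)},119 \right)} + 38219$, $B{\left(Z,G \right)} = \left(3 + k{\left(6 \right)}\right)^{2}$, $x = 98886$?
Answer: $\frac{19112}{1889909233} \approx 1.0113 \cdot 10^{-5}$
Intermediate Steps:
$k{\left(z \right)} = -6 + z$
$B{\left(Z,G \right)} = 9$ ($B{\left(Z,G \right)} = \left(3 + \left(-6 + 6\right)\right)^{2} = \left(3 + 0\right)^{2} = 3^{2} = 9$)
$w = \frac{1}{19112}$ ($w = \frac{2}{-4 + \left(9 + 38219\right)} = \frac{2}{-4 + 38228} = \frac{2}{38224} = 2 \cdot \frac{1}{38224} = \frac{1}{19112} \approx 5.2323 \cdot 10^{-5}$)
$\frac{1}{x + w} = \frac{1}{98886 + \frac{1}{19112}} = \frac{1}{\frac{1889909233}{19112}} = \frac{19112}{1889909233}$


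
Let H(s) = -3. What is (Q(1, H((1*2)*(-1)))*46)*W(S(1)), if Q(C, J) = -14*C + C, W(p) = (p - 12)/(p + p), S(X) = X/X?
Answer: 3289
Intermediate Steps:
S(X) = 1
W(p) = (-12 + p)/(2*p) (W(p) = (-12 + p)/((2*p)) = (-12 + p)*(1/(2*p)) = (-12 + p)/(2*p))
Q(C, J) = -13*C
(Q(1, H((1*2)*(-1)))*46)*W(S(1)) = (-13*1*46)*((1/2)*(-12 + 1)/1) = (-13*46)*((1/2)*1*(-11)) = -598*(-11/2) = 3289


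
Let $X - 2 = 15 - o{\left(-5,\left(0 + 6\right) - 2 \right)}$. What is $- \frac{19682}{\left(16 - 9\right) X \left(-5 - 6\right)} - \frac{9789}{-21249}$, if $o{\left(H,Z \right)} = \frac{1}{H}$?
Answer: $\frac{359322808}{23451813} \approx 15.322$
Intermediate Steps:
$X = \frac{86}{5}$ ($X = 2 + \left(15 - \frac{1}{-5}\right) = 2 + \left(15 - - \frac{1}{5}\right) = 2 + \left(15 + \frac{1}{5}\right) = 2 + \frac{76}{5} = \frac{86}{5} \approx 17.2$)
$- \frac{19682}{\left(16 - 9\right) X \left(-5 - 6\right)} - \frac{9789}{-21249} = - \frac{19682}{\left(16 - 9\right) \frac{86}{5} \left(-5 - 6\right)} - \frac{9789}{-21249} = - \frac{19682}{7 \cdot \frac{86}{5} \left(-5 - 6\right)} - - \frac{3263}{7083} = - \frac{19682}{\frac{602}{5} \left(-11\right)} + \frac{3263}{7083} = - \frac{19682}{- \frac{6622}{5}} + \frac{3263}{7083} = \left(-19682\right) \left(- \frac{5}{6622}\right) + \frac{3263}{7083} = \frac{49205}{3311} + \frac{3263}{7083} = \frac{359322808}{23451813}$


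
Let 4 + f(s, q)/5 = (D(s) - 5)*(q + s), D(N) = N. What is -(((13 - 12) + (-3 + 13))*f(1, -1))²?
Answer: -48400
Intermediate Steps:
f(s, q) = -20 + 5*(-5 + s)*(q + s) (f(s, q) = -20 + 5*((s - 5)*(q + s)) = -20 + 5*((-5 + s)*(q + s)) = -20 + 5*(-5 + s)*(q + s))
-(((13 - 12) + (-3 + 13))*f(1, -1))² = -(((13 - 12) + (-3 + 13))*(-20 - 25*(-1) - 25*1 + 5*1² + 5*(-1)*1))² = -((1 + 10)*(-20 + 25 - 25 + 5*1 - 5))² = -(11*(-20 + 25 - 25 + 5 - 5))² = -(11*(-20))² = -1*(-220)² = -1*48400 = -48400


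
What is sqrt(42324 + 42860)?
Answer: 88*sqrt(11) ≈ 291.86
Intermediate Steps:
sqrt(42324 + 42860) = sqrt(85184) = 88*sqrt(11)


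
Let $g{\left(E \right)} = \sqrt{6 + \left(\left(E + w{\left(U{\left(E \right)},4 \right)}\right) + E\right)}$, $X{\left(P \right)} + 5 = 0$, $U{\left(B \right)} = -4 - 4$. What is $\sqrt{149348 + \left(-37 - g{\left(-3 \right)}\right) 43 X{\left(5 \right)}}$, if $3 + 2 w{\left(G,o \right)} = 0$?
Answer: $\frac{\sqrt{629212 + 430 i \sqrt{6}}}{2} \approx 396.61 + 0.33196 i$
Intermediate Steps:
$U{\left(B \right)} = -8$ ($U{\left(B \right)} = -4 - 4 = -8$)
$X{\left(P \right)} = -5$ ($X{\left(P \right)} = -5 + 0 = -5$)
$w{\left(G,o \right)} = - \frac{3}{2}$ ($w{\left(G,o \right)} = - \frac{3}{2} + \frac{1}{2} \cdot 0 = - \frac{3}{2} + 0 = - \frac{3}{2}$)
$g{\left(E \right)} = \sqrt{\frac{9}{2} + 2 E}$ ($g{\left(E \right)} = \sqrt{6 + \left(\left(E - \frac{3}{2}\right) + E\right)} = \sqrt{6 + \left(\left(- \frac{3}{2} + E\right) + E\right)} = \sqrt{6 + \left(- \frac{3}{2} + 2 E\right)} = \sqrt{\frac{9}{2} + 2 E}$)
$\sqrt{149348 + \left(-37 - g{\left(-3 \right)}\right) 43 X{\left(5 \right)}} = \sqrt{149348 + \left(-37 - \frac{\sqrt{18 + 8 \left(-3\right)}}{2}\right) 43 \left(-5\right)} = \sqrt{149348 + \left(-37 - \frac{\sqrt{18 - 24}}{2}\right) 43 \left(-5\right)} = \sqrt{149348 + \left(-37 - \frac{\sqrt{-6}}{2}\right) 43 \left(-5\right)} = \sqrt{149348 + \left(-37 - \frac{i \sqrt{6}}{2}\right) 43 \left(-5\right)} = \sqrt{149348 + \left(-1591 - \frac{43 i \sqrt{6}}{2}\right) \left(-5\right)} = \sqrt{149348 + \left(7955 + \frac{215 i \sqrt{6}}{2}\right)} = \sqrt{157303 + \frac{215 i \sqrt{6}}{2}}$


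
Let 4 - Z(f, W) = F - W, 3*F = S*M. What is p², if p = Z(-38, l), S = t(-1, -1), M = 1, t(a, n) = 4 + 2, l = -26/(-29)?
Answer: 7056/841 ≈ 8.3900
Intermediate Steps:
l = 26/29 (l = -26*(-1/29) = 26/29 ≈ 0.89655)
t(a, n) = 6
S = 6
F = 2 (F = (6*1)/3 = (⅓)*6 = 2)
Z(f, W) = 2 + W (Z(f, W) = 4 - (2 - W) = 4 + (-2 + W) = 2 + W)
p = 84/29 (p = 2 + 26/29 = 84/29 ≈ 2.8966)
p² = (84/29)² = 7056/841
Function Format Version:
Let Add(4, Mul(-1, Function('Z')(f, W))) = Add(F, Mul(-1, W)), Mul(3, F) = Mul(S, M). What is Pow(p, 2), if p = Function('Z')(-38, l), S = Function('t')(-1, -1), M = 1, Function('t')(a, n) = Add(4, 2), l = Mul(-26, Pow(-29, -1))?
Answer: Rational(7056, 841) ≈ 8.3900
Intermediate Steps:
l = Rational(26, 29) (l = Mul(-26, Rational(-1, 29)) = Rational(26, 29) ≈ 0.89655)
Function('t')(a, n) = 6
S = 6
F = 2 (F = Mul(Rational(1, 3), Mul(6, 1)) = Mul(Rational(1, 3), 6) = 2)
Function('Z')(f, W) = Add(2, W) (Function('Z')(f, W) = Add(4, Mul(-1, Add(2, Mul(-1, W)))) = Add(4, Add(-2, W)) = Add(2, W))
p = Rational(84, 29) (p = Add(2, Rational(26, 29)) = Rational(84, 29) ≈ 2.8966)
Pow(p, 2) = Pow(Rational(84, 29), 2) = Rational(7056, 841)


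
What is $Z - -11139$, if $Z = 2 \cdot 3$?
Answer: $11145$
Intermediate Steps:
$Z = 6$
$Z - -11139 = 6 - -11139 = 6 + 11139 = 11145$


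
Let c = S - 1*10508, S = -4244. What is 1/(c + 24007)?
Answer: 1/9255 ≈ 0.00010805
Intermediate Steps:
c = -14752 (c = -4244 - 1*10508 = -4244 - 10508 = -14752)
1/(c + 24007) = 1/(-14752 + 24007) = 1/9255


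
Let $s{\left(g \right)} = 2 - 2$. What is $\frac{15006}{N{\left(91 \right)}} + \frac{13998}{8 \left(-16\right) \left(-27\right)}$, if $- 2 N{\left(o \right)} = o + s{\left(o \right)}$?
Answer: $- \frac{17074609}{52416} \approx -325.75$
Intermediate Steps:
$s{\left(g \right)} = 0$ ($s{\left(g \right)} = 2 - 2 = 0$)
$N{\left(o \right)} = - \frac{o}{2}$ ($N{\left(o \right)} = - \frac{o + 0}{2} = - \frac{o}{2}$)
$\frac{15006}{N{\left(91 \right)}} + \frac{13998}{8 \left(-16\right) \left(-27\right)} = \frac{15006}{\left(- \frac{1}{2}\right) 91} + \frac{13998}{8 \left(-16\right) \left(-27\right)} = \frac{15006}{- \frac{91}{2}} + \frac{13998}{\left(-128\right) \left(-27\right)} = 15006 \left(- \frac{2}{91}\right) + \frac{13998}{3456} = - \frac{30012}{91} + 13998 \cdot \frac{1}{3456} = - \frac{30012}{91} + \frac{2333}{576} = - \frac{17074609}{52416}$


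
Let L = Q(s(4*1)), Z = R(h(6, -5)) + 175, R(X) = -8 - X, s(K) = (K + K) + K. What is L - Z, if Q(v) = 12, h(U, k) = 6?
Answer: -149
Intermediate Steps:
s(K) = 3*K (s(K) = 2*K + K = 3*K)
Z = 161 (Z = (-8 - 1*6) + 175 = (-8 - 6) + 175 = -14 + 175 = 161)
L = 12
L - Z = 12 - 1*161 = 12 - 161 = -149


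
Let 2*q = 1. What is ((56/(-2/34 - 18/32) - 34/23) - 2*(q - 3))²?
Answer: 113331202609/15108769 ≈ 7501.0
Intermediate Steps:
q = ½ (q = (½)*1 = ½ ≈ 0.50000)
((56/(-2/34 - 18/32) - 34/23) - 2*(q - 3))² = ((56/(-2/34 - 18/32) - 34/23) - 2*(½ - 3))² = ((56/(-2*1/34 - 18*1/32) - 34*1/23) - 2*(-5/2))² = ((56/(-1/17 - 9/16) - 34/23) + 5)² = ((56/(-169/272) - 34/23) + 5)² = ((56*(-272/169) - 34/23) + 5)² = ((-15232/169 - 34/23) + 5)² = (-356082/3887 + 5)² = (-336647/3887)² = 113331202609/15108769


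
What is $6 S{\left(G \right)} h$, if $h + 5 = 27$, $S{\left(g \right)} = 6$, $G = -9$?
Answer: $792$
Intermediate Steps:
$h = 22$ ($h = -5 + 27 = 22$)
$6 S{\left(G \right)} h = 6 \cdot 6 \cdot 22 = 36 \cdot 22 = 792$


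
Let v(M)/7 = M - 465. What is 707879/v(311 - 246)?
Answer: -707879/2800 ≈ -252.81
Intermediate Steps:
v(M) = -3255 + 7*M (v(M) = 7*(M - 465) = 7*(-465 + M) = -3255 + 7*M)
707879/v(311 - 246) = 707879/(-3255 + 7*(311 - 246)) = 707879/(-3255 + 7*65) = 707879/(-3255 + 455) = 707879/(-2800) = 707879*(-1/2800) = -707879/2800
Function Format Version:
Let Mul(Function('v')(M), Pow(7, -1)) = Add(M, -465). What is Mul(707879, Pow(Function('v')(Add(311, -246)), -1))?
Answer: Rational(-707879, 2800) ≈ -252.81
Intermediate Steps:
Function('v')(M) = Add(-3255, Mul(7, M)) (Function('v')(M) = Mul(7, Add(M, -465)) = Mul(7, Add(-465, M)) = Add(-3255, Mul(7, M)))
Mul(707879, Pow(Function('v')(Add(311, -246)), -1)) = Mul(707879, Pow(Add(-3255, Mul(7, Add(311, -246))), -1)) = Mul(707879, Pow(Add(-3255, Mul(7, 65)), -1)) = Mul(707879, Pow(Add(-3255, 455), -1)) = Mul(707879, Pow(-2800, -1)) = Mul(707879, Rational(-1, 2800)) = Rational(-707879, 2800)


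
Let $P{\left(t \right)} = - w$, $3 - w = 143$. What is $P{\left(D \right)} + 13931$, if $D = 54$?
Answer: $14071$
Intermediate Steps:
$w = -140$ ($w = 3 - 143 = -140$)
$P{\left(t \right)} = 140$ ($P{\left(t \right)} = \left(-1\right) \left(-140\right) = 140$)
$P{\left(D \right)} + 13931 = 140 + 13931 = 14071$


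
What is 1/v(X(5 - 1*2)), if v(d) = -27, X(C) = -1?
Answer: -1/27 ≈ -0.037037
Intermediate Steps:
1/v(X(5 - 1*2)) = 1/(-27) = -1/27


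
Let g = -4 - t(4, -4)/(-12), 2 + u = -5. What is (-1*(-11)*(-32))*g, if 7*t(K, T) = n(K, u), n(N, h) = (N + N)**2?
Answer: 23936/21 ≈ 1139.8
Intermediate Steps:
u = -7 (u = -2 - 5 = -7)
n(N, h) = 4*N**2 (n(N, h) = (2*N)**2 = 4*N**2)
t(K, T) = 4*K**2/7 (t(K, T) = (4*K**2)/7 = 4*K**2/7)
g = -68/21 (g = -4 - (4/7)*4**2/(-12) = -4 - (4/7)*16*(-1)/12 = -4 - 64*(-1)/(7*12) = -4 - 1*(-16/21) = -4 + 16/21 = -68/21 ≈ -3.2381)
(-1*(-11)*(-32))*g = (-1*(-11)*(-32))*(-68/21) = (11*(-32))*(-68/21) = -352*(-68/21) = 23936/21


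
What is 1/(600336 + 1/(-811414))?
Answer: 811414/487121035103 ≈ 1.6657e-6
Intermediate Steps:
1/(600336 + 1/(-811414)) = 1/(600336 - 1/811414) = 1/(487121035103/811414) = 811414/487121035103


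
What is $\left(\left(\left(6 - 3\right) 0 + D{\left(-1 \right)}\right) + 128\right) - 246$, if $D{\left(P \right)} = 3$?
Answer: $-115$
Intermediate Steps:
$\left(\left(\left(6 - 3\right) 0 + D{\left(-1 \right)}\right) + 128\right) - 246 = \left(\left(\left(6 - 3\right) 0 + 3\right) + 128\right) - 246 = \left(\left(3 \cdot 0 + 3\right) + 128\right) - 246 = \left(\left(0 + 3\right) + 128\right) - 246 = \left(3 + 128\right) - 246 = 131 - 246 = -115$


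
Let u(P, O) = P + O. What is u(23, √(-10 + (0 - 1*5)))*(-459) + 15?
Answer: -10542 - 459*I*√15 ≈ -10542.0 - 1777.7*I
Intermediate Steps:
u(P, O) = O + P
u(23, √(-10 + (0 - 1*5)))*(-459) + 15 = (√(-10 + (0 - 1*5)) + 23)*(-459) + 15 = (√(-10 + (0 - 5)) + 23)*(-459) + 15 = (√(-10 - 5) + 23)*(-459) + 15 = (√(-15) + 23)*(-459) + 15 = (I*√15 + 23)*(-459) + 15 = (23 + I*√15)*(-459) + 15 = (-10557 - 459*I*√15) + 15 = -10542 - 459*I*√15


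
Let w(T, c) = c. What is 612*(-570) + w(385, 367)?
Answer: -348473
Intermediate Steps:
612*(-570) + w(385, 367) = 612*(-570) + 367 = -348840 + 367 = -348473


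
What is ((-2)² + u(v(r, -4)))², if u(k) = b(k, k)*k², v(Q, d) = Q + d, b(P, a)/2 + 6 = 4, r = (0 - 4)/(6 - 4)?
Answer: 19600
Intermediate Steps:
r = -2 (r = -4/2 = -4*½ = -2)
b(P, a) = -4 (b(P, a) = -12 + 2*4 = -12 + 8 = -4)
u(k) = -4*k²
((-2)² + u(v(r, -4)))² = ((-2)² - 4*(-2 - 4)²)² = (4 - 4*(-6)²)² = (4 - 4*36)² = (4 - 144)² = (-140)² = 19600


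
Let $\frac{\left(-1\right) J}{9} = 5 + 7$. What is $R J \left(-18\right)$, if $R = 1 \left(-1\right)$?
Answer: $-1944$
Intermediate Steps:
$R = -1$
$J = -108$ ($J = - 9 \left(5 + 7\right) = \left(-9\right) 12 = -108$)
$R J \left(-18\right) = \left(-1\right) \left(-108\right) \left(-18\right) = 108 \left(-18\right) = -1944$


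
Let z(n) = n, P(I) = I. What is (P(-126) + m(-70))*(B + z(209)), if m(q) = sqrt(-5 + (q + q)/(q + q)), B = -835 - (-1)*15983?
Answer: -1934982 + 30714*I ≈ -1.935e+6 + 30714.0*I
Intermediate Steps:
B = 15148 (B = -835 - 1*(-15983) = -835 + 15983 = 15148)
m(q) = 2*I (m(q) = sqrt(-5 + (2*q)/((2*q))) = sqrt(-5 + (2*q)*(1/(2*q))) = sqrt(-5 + 1) = sqrt(-4) = 2*I)
(P(-126) + m(-70))*(B + z(209)) = (-126 + 2*I)*(15148 + 209) = (-126 + 2*I)*15357 = -1934982 + 30714*I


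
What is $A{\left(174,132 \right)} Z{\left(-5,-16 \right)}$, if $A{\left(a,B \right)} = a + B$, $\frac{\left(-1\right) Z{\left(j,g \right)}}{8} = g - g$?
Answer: $0$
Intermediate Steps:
$Z{\left(j,g \right)} = 0$ ($Z{\left(j,g \right)} = - 8 \left(g - g\right) = \left(-8\right) 0 = 0$)
$A{\left(a,B \right)} = B + a$
$A{\left(174,132 \right)} Z{\left(-5,-16 \right)} = \left(132 + 174\right) 0 = 306 \cdot 0 = 0$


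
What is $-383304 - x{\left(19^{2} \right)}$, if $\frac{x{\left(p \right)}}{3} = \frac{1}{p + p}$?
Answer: $- \frac{276745491}{722} \approx -3.833 \cdot 10^{5}$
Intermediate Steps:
$x{\left(p \right)} = \frac{3}{2 p}$ ($x{\left(p \right)} = \frac{3}{p + p} = \frac{3}{2 p}$)
$-383304 - x{\left(19^{2} \right)} = -383304 - \frac{3}{2 \cdot 19^{2}} = -383304 - \frac{3}{2 \cdot 361} = -383304 - \frac{3}{2} \cdot \frac{1}{361} = -383304 - \frac{3}{722} = - \frac{276745491}{722}$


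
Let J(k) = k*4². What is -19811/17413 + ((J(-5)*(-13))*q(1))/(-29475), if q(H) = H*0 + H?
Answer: -10946159/9331785 ≈ -1.1730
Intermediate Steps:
J(k) = 16*k (J(k) = k*16 = 16*k)
q(H) = H (q(H) = 0 + H = H)
-19811/17413 + ((J(-5)*(-13))*q(1))/(-29475) = -19811/17413 + (((16*(-5))*(-13))*1)/(-29475) = -19811*1/17413 + (-80*(-13)*1)*(-1/29475) = -1801/1583 + (1040*1)*(-1/29475) = -1801/1583 + 1040*(-1/29475) = -1801/1583 - 208/5895 = -10946159/9331785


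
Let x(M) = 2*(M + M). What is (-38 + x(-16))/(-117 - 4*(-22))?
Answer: 102/29 ≈ 3.5172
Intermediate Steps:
x(M) = 4*M (x(M) = 2*(2*M) = 4*M)
(-38 + x(-16))/(-117 - 4*(-22)) = (-38 + 4*(-16))/(-117 - 4*(-22)) = (-38 - 64)/(-117 + 88) = -102/(-29) = -102*(-1/29) = 102/29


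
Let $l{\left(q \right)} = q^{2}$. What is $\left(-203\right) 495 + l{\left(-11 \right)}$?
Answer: $-100364$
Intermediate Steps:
$\left(-203\right) 495 + l{\left(-11 \right)} = \left(-203\right) 495 + \left(-11\right)^{2} = -100485 + 121 = -100364$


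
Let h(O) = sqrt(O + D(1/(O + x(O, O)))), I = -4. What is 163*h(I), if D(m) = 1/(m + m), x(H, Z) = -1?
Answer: 163*I*sqrt(26)/2 ≈ 415.57*I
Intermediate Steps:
D(m) = 1/(2*m)
h(O) = sqrt(-1/2 + 3*O/2) (h(O) = sqrt(O + 1/(2*(1/(O - 1)))) = sqrt(O + 1/(2*(1/(-1 + O)))) = sqrt(O + (-1 + O)/2) = sqrt(O + (-1/2 + O/2)) = sqrt(-1/2 + 3*O/2))
163*h(I) = 163*(sqrt(-2 + 6*(-4))/2) = 163*(sqrt(-2 - 24)/2) = 163*(sqrt(-26)/2) = 163*((I*sqrt(26))/2) = 163*(I*sqrt(26)/2) = 163*I*sqrt(26)/2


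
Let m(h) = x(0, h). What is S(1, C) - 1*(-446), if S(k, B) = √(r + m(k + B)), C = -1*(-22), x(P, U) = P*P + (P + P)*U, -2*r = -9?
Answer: 446 + 3*√2/2 ≈ 448.12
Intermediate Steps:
r = 9/2 (r = -½*(-9) = 9/2 ≈ 4.5000)
x(P, U) = P² + 2*P*U (x(P, U) = P² + (2*P)*U = P² + 2*P*U)
m(h) = 0 (m(h) = 0*(0 + 2*h) = 0*(2*h) = 0)
C = 22
S(k, B) = 3*√2/2 (S(k, B) = √(9/2 + 0) = √(9/2) = 3*√2/2)
S(1, C) - 1*(-446) = 3*√2/2 - 1*(-446) = 3*√2/2 + 446 = 446 + 3*√2/2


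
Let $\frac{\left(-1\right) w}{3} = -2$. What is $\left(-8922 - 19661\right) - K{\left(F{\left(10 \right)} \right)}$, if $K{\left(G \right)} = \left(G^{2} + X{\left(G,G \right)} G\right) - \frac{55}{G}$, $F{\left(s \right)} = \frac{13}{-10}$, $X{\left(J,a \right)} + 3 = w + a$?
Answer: $- \frac{9303056}{325} \approx -28625.0$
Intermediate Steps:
$w = 6$ ($w = \left(-3\right) \left(-2\right) = 6$)
$X{\left(J,a \right)} = 3 + a$ ($X{\left(J,a \right)} = -3 + \left(6 + a\right) = 3 + a$)
$F{\left(s \right)} = - \frac{13}{10}$ ($F{\left(s \right)} = 13 \left(- \frac{1}{10}\right) = - \frac{13}{10}$)
$K{\left(G \right)} = G^{2} - \frac{55}{G} + G \left(3 + G\right)$ ($K{\left(G \right)} = \left(G^{2} + \left(3 + G\right) G\right) - \frac{55}{G} = \left(G^{2} + G \left(3 + G\right)\right) - \frac{55}{G} = G^{2} - \frac{55}{G} + G \left(3 + G\right)$)
$\left(-8922 - 19661\right) - K{\left(F{\left(10 \right)} \right)} = \left(-8922 - 19661\right) - \frac{-55 + \left(- \frac{13}{10}\right)^{2} \left(3 + 2 \left(- \frac{13}{10}\right)\right)}{- \frac{13}{10}} = \left(-8922 - 19661\right) - - \frac{10 \left(-55 + \frac{169 \left(3 - \frac{13}{5}\right)}{100}\right)}{13} = -28583 - - \frac{10 \left(-55 + \frac{169}{100} \cdot \frac{2}{5}\right)}{13} = -28583 - - \frac{10 \left(-55 + \frac{169}{250}\right)}{13} = -28583 - \left(- \frac{10}{13}\right) \left(- \frac{13581}{250}\right) = -28583 - \frac{13581}{325} = - \frac{9303056}{325}$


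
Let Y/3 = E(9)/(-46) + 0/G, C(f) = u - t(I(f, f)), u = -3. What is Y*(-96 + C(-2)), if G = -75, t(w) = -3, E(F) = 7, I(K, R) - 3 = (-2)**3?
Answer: 1008/23 ≈ 43.826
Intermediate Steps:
I(K, R) = -5 (I(K, R) = 3 + (-2)**3 = 3 - 8 = -5)
C(f) = 0 (C(f) = -3 - 1*(-3) = -3 + 3 = 0)
Y = -21/46 (Y = 3*(7/(-46) + 0/(-75)) = 3*(7*(-1/46) + 0*(-1/75)) = 3*(-7/46 + 0) = 3*(-7/46) = -21/46 ≈ -0.45652)
Y*(-96 + C(-2)) = -21*(-96 + 0)/46 = -21/46*(-96) = 1008/23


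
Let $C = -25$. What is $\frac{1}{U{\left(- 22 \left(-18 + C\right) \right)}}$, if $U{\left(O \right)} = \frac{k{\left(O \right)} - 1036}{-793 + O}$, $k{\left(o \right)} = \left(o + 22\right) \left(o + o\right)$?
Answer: $\frac{17}{203380} \approx 8.3587 \cdot 10^{-5}$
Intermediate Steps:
$k{\left(o \right)} = 2 o \left(22 + o\right)$ ($k{\left(o \right)} = \left(22 + o\right) 2 o = 2 o \left(22 + o\right)$)
$U{\left(O \right)} = \frac{-1036 + 2 O \left(22 + O\right)}{-793 + O}$ ($U{\left(O \right)} = \frac{2 O \left(22 + O\right) - 1036}{-793 + O} = \frac{-1036 + 2 O \left(22 + O\right)}{-793 + O}$)
$\frac{1}{U{\left(- 22 \left(-18 + C\right) \right)}} = \frac{1}{2 \frac{1}{-793 - 22 \left(-18 - 25\right)} \left(-518 + - 22 \left(-18 - 25\right) \left(22 - 22 \left(-18 - 25\right)\right)\right)} = \frac{1}{2 \frac{1}{-793 - -946} \left(-518 + \left(-22\right) \left(-43\right) \left(22 - -946\right)\right)} = \frac{1}{2 \frac{1}{-793 + 946} \left(-518 + 946 \left(22 + 946\right)\right)} = \frac{1}{2 \cdot \frac{1}{153} \left(-518 + 946 \cdot 968\right)} = \frac{1}{2 \cdot \frac{1}{153} \left(-518 + 915728\right)} = \frac{1}{2 \cdot \frac{1}{153} \cdot 915210} = \frac{1}{\frac{203380}{17}} = \frac{17}{203380}$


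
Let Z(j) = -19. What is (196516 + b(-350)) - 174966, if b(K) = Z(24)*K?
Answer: 28200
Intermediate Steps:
b(K) = -19*K
(196516 + b(-350)) - 174966 = (196516 - 19*(-350)) - 174966 = (196516 + 6650) - 174966 = 203166 - 174966 = 28200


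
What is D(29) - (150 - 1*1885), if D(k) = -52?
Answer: 1683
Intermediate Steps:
D(29) - (150 - 1*1885) = -52 - (150 - 1*1885) = -52 - (150 - 1885) = -52 - 1*(-1735) = -52 + 1735 = 1683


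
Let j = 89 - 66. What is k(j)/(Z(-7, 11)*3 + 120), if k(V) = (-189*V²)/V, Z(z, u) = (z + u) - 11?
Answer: -483/11 ≈ -43.909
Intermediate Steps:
Z(z, u) = -11 + u + z (Z(z, u) = (u + z) - 11 = -11 + u + z)
j = 23
k(V) = -189*V
k(j)/(Z(-7, 11)*3 + 120) = (-189*23)/((-11 + 11 - 7)*3 + 120) = -4347/(-7*3 + 120) = -4347/(-21 + 120) = -4347/99 = -4347*1/99 = -483/11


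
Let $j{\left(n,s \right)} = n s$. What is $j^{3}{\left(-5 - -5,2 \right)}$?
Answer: $0$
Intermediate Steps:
$j^{3}{\left(-5 - -5,2 \right)} = \left(\left(-5 - -5\right) 2\right)^{3} = \left(\left(-5 + 5\right) 2\right)^{3} = \left(0 \cdot 2\right)^{3} = 0^{3} = 0$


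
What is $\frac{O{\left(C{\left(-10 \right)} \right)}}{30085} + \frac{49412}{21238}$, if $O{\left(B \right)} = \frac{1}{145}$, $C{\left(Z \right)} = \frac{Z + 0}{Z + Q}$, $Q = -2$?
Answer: $\frac{107775612069}{46323529175} \approx 2.3266$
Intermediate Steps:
$C{\left(Z \right)} = \frac{Z}{-2 + Z}$ ($C{\left(Z \right)} = \frac{Z + 0}{Z - 2} = \frac{Z}{-2 + Z}$)
$O{\left(B \right)} = \frac{1}{145}$
$\frac{O{\left(C{\left(-10 \right)} \right)}}{30085} + \frac{49412}{21238} = \frac{1}{145 \cdot 30085} + \frac{49412}{21238} = \frac{1}{145} \cdot \frac{1}{30085} + 49412 \cdot \frac{1}{21238} = \frac{1}{4362325} + \frac{24706}{10619} = \frac{107775612069}{46323529175}$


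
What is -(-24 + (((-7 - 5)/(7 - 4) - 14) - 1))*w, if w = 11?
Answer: 473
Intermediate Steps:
-(-24 + (((-7 - 5)/(7 - 4) - 14) - 1))*w = -(-24 + (((-7 - 5)/(7 - 4) - 14) - 1))*11 = -(-24 + ((-12/3 - 14) - 1))*11 = -(-24 + ((-12*⅓ - 14) - 1))*11 = -(-24 + ((-4 - 14) - 1))*11 = -(-24 + (-18 - 1))*11 = -(-24 - 19)*11 = -(-43)*11 = -1*(-473) = 473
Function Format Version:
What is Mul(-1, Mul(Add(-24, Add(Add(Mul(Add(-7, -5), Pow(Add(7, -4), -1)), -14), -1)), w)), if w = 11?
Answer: 473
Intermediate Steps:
Mul(-1, Mul(Add(-24, Add(Add(Mul(Add(-7, -5), Pow(Add(7, -4), -1)), -14), -1)), w)) = Mul(-1, Mul(Add(-24, Add(Add(Mul(Add(-7, -5), Pow(Add(7, -4), -1)), -14), -1)), 11)) = Mul(-1, Mul(Add(-24, Add(Add(Mul(-12, Pow(3, -1)), -14), -1)), 11)) = Mul(-1, Mul(Add(-24, Add(Add(Mul(-12, Rational(1, 3)), -14), -1)), 11)) = Mul(-1, Mul(Add(-24, Add(Add(-4, -14), -1)), 11)) = Mul(-1, Mul(Add(-24, Add(-18, -1)), 11)) = Mul(-1, Mul(Add(-24, -19), 11)) = Mul(-1, Mul(-43, 11)) = Mul(-1, -473) = 473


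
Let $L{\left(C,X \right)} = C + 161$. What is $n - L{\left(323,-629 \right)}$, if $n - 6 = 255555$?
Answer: $255077$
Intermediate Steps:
$n = 255561$ ($n = 6 + 255555 = 255561$)
$L{\left(C,X \right)} = 161 + C$
$n - L{\left(323,-629 \right)} = 255561 - \left(161 + 323\right) = 255561 - 484 = 255077$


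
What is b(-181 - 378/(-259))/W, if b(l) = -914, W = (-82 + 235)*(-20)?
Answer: 457/1530 ≈ 0.29869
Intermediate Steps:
W = -3060 (W = 153*(-20) = -3060)
b(-181 - 378/(-259))/W = -914/(-3060) = -914*(-1/3060) = 457/1530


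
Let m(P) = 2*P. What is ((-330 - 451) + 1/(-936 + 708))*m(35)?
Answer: -6232415/114 ≈ -54670.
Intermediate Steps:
((-330 - 451) + 1/(-936 + 708))*m(35) = ((-330 - 451) + 1/(-936 + 708))*(2*35) = (-781 + 1/(-228))*70 = (-781 - 1/228)*70 = -178069/228*70 = -6232415/114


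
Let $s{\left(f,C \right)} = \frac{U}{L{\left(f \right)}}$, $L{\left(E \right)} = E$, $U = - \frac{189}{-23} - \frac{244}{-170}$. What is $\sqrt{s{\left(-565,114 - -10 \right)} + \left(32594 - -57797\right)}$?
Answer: $\frac{\sqrt{345476596478}}{1955} \approx 300.65$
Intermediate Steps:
$U = \frac{18871}{1955}$ ($U = \left(-189\right) \left(- \frac{1}{23}\right) - - \frac{122}{85} = \frac{189}{23} + \frac{122}{85} = \frac{18871}{1955} \approx 9.6527$)
$s{\left(f,C \right)} = \frac{18871}{1955 f}$
$\sqrt{s{\left(-565,114 - -10 \right)} + \left(32594 - -57797\right)} = \sqrt{\frac{18871}{1955 \left(-565\right)} + \left(32594 - -57797\right)} = \sqrt{\frac{18871}{1955} \left(- \frac{1}{565}\right) + \left(32594 + 57797\right)} = \sqrt{- \frac{167}{9775} + 90391} = \sqrt{\frac{883571858}{9775}} = \frac{\sqrt{345476596478}}{1955}$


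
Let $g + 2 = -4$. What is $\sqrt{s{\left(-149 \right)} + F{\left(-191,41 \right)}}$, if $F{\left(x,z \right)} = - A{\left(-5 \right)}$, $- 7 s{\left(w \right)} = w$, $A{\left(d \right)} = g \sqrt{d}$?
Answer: $\frac{\sqrt{1043 + 294 i \sqrt{5}}}{7} \approx 4.8191 + 1.392 i$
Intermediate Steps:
$g = -6$ ($g = -2 - 4 = -6$)
$A{\left(d \right)} = - 6 \sqrt{d}$
$s{\left(w \right)} = - \frac{w}{7}$
$F{\left(x,z \right)} = 6 i \sqrt{5}$ ($F{\left(x,z \right)} = - \left(-6\right) \sqrt{-5} = - \left(-6\right) i \sqrt{5} = 6 i \sqrt{5}$)
$\sqrt{s{\left(-149 \right)} + F{\left(-191,41 \right)}} = \sqrt{\left(- \frac{1}{7}\right) \left(-149\right) + 6 i \sqrt{5}} = \sqrt{\frac{149}{7} + 6 i \sqrt{5}}$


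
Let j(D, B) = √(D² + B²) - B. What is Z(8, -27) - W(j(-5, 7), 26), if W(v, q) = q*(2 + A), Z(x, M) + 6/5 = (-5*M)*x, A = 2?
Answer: 4874/5 ≈ 974.80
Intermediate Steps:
j(D, B) = √(B² + D²) - B
Z(x, M) = -6/5 - 5*M*x (Z(x, M) = -6/5 + (-5*M)*x = -6/5 - 5*M*x)
W(v, q) = 4*q (W(v, q) = q*(2 + 2) = q*4 = 4*q)
Z(8, -27) - W(j(-5, 7), 26) = (-6/5 - 5*(-27)*8) - 4*26 = (-6/5 + 1080) - 1*104 = 5394/5 - 104 = 4874/5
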